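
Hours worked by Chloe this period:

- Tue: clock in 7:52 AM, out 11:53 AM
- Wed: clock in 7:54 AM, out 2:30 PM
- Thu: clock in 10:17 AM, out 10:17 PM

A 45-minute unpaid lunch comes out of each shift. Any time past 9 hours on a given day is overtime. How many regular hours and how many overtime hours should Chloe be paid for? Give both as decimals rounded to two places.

Tue: 7:52 AM–11:53 AM = 4 h 1 min; less 45 min break → 3 h 16 min
Wed: 7:54 AM–2:30 PM = 6 h 36 min; less 45 min break → 5 h 51 min
Thu: 10:17 AM–10:17 PM = 12 h 0 min; less 45 min break → 11 h 15 min
Tue reg 3 h 16 min / OT 0 h 0 min; Wed reg 5 h 51 min / OT 0 h 0 min; Thu reg 9 h 0 min / OT 2 h 15 min.
Totals: regular 18 h 7 min, overtime 2 h 15 min.

Regular 18.12 hours, overtime 2.25 hours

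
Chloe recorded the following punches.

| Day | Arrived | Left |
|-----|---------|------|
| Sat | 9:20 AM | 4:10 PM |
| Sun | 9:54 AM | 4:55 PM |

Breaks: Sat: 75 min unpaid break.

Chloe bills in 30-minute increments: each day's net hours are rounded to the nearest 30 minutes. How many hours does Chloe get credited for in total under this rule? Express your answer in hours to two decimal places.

12.50 hours

Sat: 9:20 AM–4:10 PM = 6 h 50 min − 75 min = 5 h 35 min → rounds to 5 h 30 min
Sun: 9:54 AM–4:55 PM = 7 h 1 min → rounds to 7 h 0 min
Total credited: 12 h 30 min.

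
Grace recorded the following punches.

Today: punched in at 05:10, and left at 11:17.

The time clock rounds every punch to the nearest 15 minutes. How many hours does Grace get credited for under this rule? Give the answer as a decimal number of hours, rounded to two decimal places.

Today: in 05:10→05:15, out 11:17→11:15; 6 h 0 min

6.00 hours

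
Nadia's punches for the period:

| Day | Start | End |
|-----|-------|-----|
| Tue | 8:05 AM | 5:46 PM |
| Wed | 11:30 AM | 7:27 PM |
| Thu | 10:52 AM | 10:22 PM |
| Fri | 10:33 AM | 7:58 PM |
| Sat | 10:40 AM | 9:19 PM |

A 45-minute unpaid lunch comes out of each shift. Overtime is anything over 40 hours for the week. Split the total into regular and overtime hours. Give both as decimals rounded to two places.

Regular 40.00 hours, overtime 5.45 hours

Tue: 8:05 AM–5:46 PM = 9 h 41 min; less 45 min break → 8 h 56 min
Wed: 11:30 AM–7:27 PM = 7 h 57 min; less 45 min break → 7 h 12 min
Thu: 10:52 AM–10:22 PM = 11 h 30 min; less 45 min break → 10 h 45 min
Fri: 10:33 AM–7:58 PM = 9 h 25 min; less 45 min break → 8 h 40 min
Sat: 10:40 AM–9:19 PM = 10 h 39 min; less 45 min break → 9 h 54 min
Total worked: 45 h 27 min = 45.45 h.
Threshold 40 h → overtime 5 h 27 min, regular 40 h 0 min.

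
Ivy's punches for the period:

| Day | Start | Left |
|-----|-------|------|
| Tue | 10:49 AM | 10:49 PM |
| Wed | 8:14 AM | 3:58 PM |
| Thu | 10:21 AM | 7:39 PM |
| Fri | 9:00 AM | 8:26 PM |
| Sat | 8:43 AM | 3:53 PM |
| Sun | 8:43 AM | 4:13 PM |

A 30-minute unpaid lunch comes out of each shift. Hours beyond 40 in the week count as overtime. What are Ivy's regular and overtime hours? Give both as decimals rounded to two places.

Regular 40.00 hours, overtime 12.13 hours

Tue: 10:49 AM–10:49 PM = 12 h 0 min; less 30 min break → 11 h 30 min
Wed: 8:14 AM–3:58 PM = 7 h 44 min; less 30 min break → 7 h 14 min
Thu: 10:21 AM–7:39 PM = 9 h 18 min; less 30 min break → 8 h 48 min
Fri: 9:00 AM–8:26 PM = 11 h 26 min; less 30 min break → 10 h 56 min
Sat: 8:43 AM–3:53 PM = 7 h 10 min; less 30 min break → 6 h 40 min
Sun: 8:43 AM–4:13 PM = 7 h 30 min; less 30 min break → 7 h 0 min
Total worked: 52 h 8 min = 52.13 h.
Threshold 40 h → overtime 12 h 8 min, regular 40 h 0 min.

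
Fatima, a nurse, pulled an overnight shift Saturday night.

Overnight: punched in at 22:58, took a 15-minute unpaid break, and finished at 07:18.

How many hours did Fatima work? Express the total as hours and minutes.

Overnight: 22:58 → midnight = 1 h 2 min; midnight → 07:18 = 7 h 18 min; span 8 h 20 min; less 15 min break → 8 h 5 min

8 h 5 min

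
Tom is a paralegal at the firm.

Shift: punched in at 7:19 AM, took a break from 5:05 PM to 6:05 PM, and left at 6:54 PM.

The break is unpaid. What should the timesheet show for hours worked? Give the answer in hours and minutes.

Shift: 7:19 AM–6:54 PM = 11 h 35 min; less 60 min break → 10 h 35 min

10 h 35 min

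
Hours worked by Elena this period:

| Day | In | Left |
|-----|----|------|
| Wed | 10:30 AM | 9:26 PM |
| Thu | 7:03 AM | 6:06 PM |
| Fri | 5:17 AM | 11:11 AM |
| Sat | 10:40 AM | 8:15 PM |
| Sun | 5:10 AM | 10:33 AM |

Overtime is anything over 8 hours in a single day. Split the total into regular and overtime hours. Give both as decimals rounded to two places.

Wed: 10:30 AM–9:26 PM = 10 h 56 min
Thu: 7:03 AM–6:06 PM = 11 h 3 min
Fri: 5:17 AM–11:11 AM = 5 h 54 min
Sat: 10:40 AM–8:15 PM = 9 h 35 min
Sun: 5:10 AM–10:33 AM = 5 h 23 min
Wed reg 8 h 0 min / OT 2 h 56 min; Thu reg 8 h 0 min / OT 3 h 3 min; Fri reg 5 h 54 min / OT 0 h 0 min; Sat reg 8 h 0 min / OT 1 h 35 min; Sun reg 5 h 23 min / OT 0 h 0 min.
Totals: regular 35 h 17 min, overtime 7 h 34 min.

Regular 35.28 hours, overtime 7.57 hours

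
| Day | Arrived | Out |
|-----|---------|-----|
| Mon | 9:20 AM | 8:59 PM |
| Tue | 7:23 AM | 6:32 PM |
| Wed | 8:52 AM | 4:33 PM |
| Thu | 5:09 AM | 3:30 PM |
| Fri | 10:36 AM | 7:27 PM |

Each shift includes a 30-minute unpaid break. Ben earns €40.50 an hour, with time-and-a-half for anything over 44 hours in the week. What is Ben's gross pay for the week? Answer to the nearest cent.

€1975.39

Mon: 9:20 AM–8:59 PM = 11 h 39 min; less 30 min break → 11 h 9 min
Tue: 7:23 AM–6:32 PM = 11 h 9 min; less 30 min break → 10 h 39 min
Wed: 8:52 AM–4:33 PM = 7 h 41 min; less 30 min break → 7 h 11 min
Thu: 5:09 AM–3:30 PM = 10 h 21 min; less 30 min break → 9 h 51 min
Fri: 10:36 AM–7:27 PM = 8 h 51 min; less 30 min break → 8 h 21 min
Total worked: 47 h 11 min = 2831 min.
Regular 44 h 0 min = 2640 min at €40.50/h; overtime 3 h 11 min = 191 min at €60.75/h.
Pay = (2640 × €40.50 + 191 × €60.75) ÷ 60 = €1975.39.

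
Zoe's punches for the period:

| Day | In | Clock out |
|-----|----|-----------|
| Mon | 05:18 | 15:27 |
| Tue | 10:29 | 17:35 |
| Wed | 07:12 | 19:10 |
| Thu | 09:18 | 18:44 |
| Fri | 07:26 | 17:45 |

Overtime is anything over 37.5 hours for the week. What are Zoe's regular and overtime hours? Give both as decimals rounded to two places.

Regular 37.50 hours, overtime 11.47 hours

Mon: 05:18–15:27 = 10 h 9 min
Tue: 10:29–17:35 = 7 h 6 min
Wed: 07:12–19:10 = 11 h 58 min
Thu: 09:18–18:44 = 9 h 26 min
Fri: 07:26–17:45 = 10 h 19 min
Total worked: 48 h 58 min = 48.97 h.
Threshold 37.5 h → overtime 11 h 28 min, regular 37 h 30 min.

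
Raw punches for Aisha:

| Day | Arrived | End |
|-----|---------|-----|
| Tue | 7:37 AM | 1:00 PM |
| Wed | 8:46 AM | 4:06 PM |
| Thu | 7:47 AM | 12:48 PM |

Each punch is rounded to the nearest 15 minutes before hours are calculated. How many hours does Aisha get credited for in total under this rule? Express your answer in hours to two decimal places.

17.75 hours

Tue: in 7:37 AM→7:30 AM, out 1:00 PM→1:00 PM; 5 h 30 min
Wed: in 8:46 AM→8:45 AM, out 4:06 PM→4:00 PM; 7 h 15 min
Thu: in 7:47 AM→7:45 AM, out 12:48 PM→12:45 PM; 5 h 0 min
Total credited: 17 h 45 min.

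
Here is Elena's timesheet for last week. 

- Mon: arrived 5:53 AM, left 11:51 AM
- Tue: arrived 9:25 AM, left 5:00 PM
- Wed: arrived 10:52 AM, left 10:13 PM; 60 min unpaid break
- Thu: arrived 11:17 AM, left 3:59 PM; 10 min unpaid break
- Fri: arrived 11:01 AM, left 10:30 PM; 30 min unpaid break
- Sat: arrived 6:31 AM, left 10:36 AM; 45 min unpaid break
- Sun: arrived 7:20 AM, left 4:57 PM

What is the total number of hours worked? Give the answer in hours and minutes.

Mon: 5:53 AM–11:51 AM = 5 h 58 min
Tue: 9:25 AM–5:00 PM = 7 h 35 min
Wed: 10:52 AM–10:13 PM = 11 h 21 min; less 60 min break → 10 h 21 min
Thu: 11:17 AM–3:59 PM = 4 h 42 min; less 10 min break → 4 h 32 min
Fri: 11:01 AM–10:30 PM = 11 h 29 min; less 30 min break → 10 h 59 min
Sat: 6:31 AM–10:36 AM = 4 h 5 min; less 45 min break → 3 h 20 min
Sun: 7:20 AM–4:57 PM = 9 h 37 min
Total: 5 h 58 min + 7 h 35 min + 10 h 21 min + 4 h 32 min + 10 h 59 min + 3 h 20 min + 9 h 37 min = 52 h 22 min.

52 h 22 min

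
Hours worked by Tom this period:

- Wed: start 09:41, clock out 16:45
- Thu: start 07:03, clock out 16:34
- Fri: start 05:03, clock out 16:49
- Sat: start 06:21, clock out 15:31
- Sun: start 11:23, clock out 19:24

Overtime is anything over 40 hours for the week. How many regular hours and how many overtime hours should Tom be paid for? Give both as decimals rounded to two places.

Wed: 09:41–16:45 = 7 h 4 min
Thu: 07:03–16:34 = 9 h 31 min
Fri: 05:03–16:49 = 11 h 46 min
Sat: 06:21–15:31 = 9 h 10 min
Sun: 11:23–19:24 = 8 h 1 min
Total worked: 45 h 32 min = 45.53 h.
Threshold 40 h → overtime 5 h 32 min, regular 40 h 0 min.

Regular 40.00 hours, overtime 5.53 hours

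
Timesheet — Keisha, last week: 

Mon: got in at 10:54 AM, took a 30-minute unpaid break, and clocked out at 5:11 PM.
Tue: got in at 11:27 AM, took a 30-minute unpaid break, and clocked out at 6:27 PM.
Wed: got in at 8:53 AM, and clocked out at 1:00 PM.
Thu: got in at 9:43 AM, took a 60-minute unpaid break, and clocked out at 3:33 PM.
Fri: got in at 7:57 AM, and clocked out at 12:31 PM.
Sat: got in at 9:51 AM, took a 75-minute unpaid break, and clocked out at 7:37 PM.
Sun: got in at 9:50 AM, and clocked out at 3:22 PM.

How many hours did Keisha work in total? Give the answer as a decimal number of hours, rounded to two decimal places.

39.85 hours

Mon: 10:54 AM–5:11 PM = 6 h 17 min; less 30 min break → 5 h 47 min
Tue: 11:27 AM–6:27 PM = 7 h 0 min; less 30 min break → 6 h 30 min
Wed: 8:53 AM–1:00 PM = 4 h 7 min
Thu: 9:43 AM–3:33 PM = 5 h 50 min; less 60 min break → 4 h 50 min
Fri: 7:57 AM–12:31 PM = 4 h 34 min
Sat: 9:51 AM–7:37 PM = 9 h 46 min; less 75 min break → 8 h 31 min
Sun: 9:50 AM–3:22 PM = 5 h 32 min
Total: 5 h 47 min + 6 h 30 min + 4 h 7 min + 4 h 50 min + 4 h 34 min + 8 h 31 min + 5 h 32 min = 39 h 51 min.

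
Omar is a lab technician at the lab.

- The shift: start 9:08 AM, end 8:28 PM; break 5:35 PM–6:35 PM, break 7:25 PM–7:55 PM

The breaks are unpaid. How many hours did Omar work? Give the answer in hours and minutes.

9 h 50 min

The shift: 9:08 AM–8:28 PM = 11 h 20 min; less 90 min break → 9 h 50 min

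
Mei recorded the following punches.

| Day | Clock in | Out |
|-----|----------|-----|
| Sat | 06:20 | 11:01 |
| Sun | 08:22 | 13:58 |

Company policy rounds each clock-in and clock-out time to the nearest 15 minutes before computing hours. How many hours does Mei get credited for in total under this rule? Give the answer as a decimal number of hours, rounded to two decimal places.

10.50 hours

Sat: in 06:20→06:15, out 11:01→11:00; 4 h 45 min
Sun: in 08:22→08:15, out 13:58→14:00; 5 h 45 min
Total credited: 10 h 30 min.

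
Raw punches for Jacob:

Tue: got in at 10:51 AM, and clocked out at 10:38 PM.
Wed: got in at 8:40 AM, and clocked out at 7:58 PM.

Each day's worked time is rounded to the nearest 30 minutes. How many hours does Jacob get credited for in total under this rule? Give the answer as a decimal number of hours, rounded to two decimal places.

Tue: 10:51 AM–10:38 PM = 11 h 47 min → rounds to 12 h 0 min
Wed: 8:40 AM–7:58 PM = 11 h 18 min → rounds to 11 h 30 min
Total credited: 23 h 30 min.

23.50 hours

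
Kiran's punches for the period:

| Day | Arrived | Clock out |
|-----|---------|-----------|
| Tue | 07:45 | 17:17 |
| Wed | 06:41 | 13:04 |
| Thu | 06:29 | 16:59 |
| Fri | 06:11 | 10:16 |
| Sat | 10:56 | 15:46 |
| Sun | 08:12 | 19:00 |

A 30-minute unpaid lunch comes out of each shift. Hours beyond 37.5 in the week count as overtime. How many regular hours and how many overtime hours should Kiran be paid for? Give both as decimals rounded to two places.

Regular 37.50 hours, overtime 5.63 hours

Tue: 07:45–17:17 = 9 h 32 min; less 30 min break → 9 h 2 min
Wed: 06:41–13:04 = 6 h 23 min; less 30 min break → 5 h 53 min
Thu: 06:29–16:59 = 10 h 30 min; less 30 min break → 10 h 0 min
Fri: 06:11–10:16 = 4 h 5 min; less 30 min break → 3 h 35 min
Sat: 10:56–15:46 = 4 h 50 min; less 30 min break → 4 h 20 min
Sun: 08:12–19:00 = 10 h 48 min; less 30 min break → 10 h 18 min
Total worked: 43 h 8 min = 43.13 h.
Threshold 37.5 h → overtime 5 h 38 min, regular 37 h 30 min.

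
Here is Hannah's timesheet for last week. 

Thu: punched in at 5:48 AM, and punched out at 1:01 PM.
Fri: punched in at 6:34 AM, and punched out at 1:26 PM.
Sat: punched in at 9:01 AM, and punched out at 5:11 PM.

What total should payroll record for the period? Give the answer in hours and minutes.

22 h 15 min

Thu: 5:48 AM–1:01 PM = 7 h 13 min
Fri: 6:34 AM–1:26 PM = 6 h 52 min
Sat: 9:01 AM–5:11 PM = 8 h 10 min
Total: 7 h 13 min + 6 h 52 min + 8 h 10 min = 22 h 15 min.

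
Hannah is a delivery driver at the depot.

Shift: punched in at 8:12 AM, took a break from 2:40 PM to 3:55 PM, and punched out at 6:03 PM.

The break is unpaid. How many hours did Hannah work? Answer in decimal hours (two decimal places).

8.60 hours

Shift: 8:12 AM–6:03 PM = 9 h 51 min; less 75 min break → 8 h 36 min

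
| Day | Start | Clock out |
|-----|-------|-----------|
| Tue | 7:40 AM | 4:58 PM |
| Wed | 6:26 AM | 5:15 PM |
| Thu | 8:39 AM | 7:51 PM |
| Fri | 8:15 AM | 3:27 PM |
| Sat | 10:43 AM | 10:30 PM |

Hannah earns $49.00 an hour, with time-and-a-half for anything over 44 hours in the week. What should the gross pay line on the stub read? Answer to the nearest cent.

Tue: 7:40 AM–4:58 PM = 9 h 18 min
Wed: 6:26 AM–5:15 PM = 10 h 49 min
Thu: 8:39 AM–7:51 PM = 11 h 12 min
Fri: 8:15 AM–3:27 PM = 7 h 12 min
Sat: 10:43 AM–10:30 PM = 11 h 47 min
Total worked: 50 h 18 min = 3018 min.
Regular 44 h 0 min = 2640 min at $49.00/h; overtime 6 h 18 min = 378 min at $73.50/h.
Pay = (2640 × $49.00 + 378 × $73.50) ÷ 60 = $2619.05.

$2619.05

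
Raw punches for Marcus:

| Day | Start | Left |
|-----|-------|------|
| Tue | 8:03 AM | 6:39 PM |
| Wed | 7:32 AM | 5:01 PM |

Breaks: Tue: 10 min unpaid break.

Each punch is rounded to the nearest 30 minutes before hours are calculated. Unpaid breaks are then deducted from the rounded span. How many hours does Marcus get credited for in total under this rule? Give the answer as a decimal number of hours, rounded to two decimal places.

Tue: in 8:03 AM→8:00 AM, out 6:39 PM→6:30 PM; 10 h 30 min − 10 min = 10 h 20 min
Wed: in 7:32 AM→7:30 AM, out 5:01 PM→5:00 PM; 9 h 30 min
Total credited: 19 h 50 min.

19.83 hours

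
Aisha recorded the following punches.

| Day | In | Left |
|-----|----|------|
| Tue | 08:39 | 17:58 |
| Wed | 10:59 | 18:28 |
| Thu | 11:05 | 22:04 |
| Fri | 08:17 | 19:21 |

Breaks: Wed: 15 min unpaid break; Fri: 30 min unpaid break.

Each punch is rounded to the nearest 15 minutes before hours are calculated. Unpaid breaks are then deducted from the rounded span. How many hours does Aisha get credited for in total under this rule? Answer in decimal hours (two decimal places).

38.00 hours

Tue: in 08:39→08:45, out 17:58→18:00; 9 h 15 min
Wed: in 10:59→11:00, out 18:28→18:30; 7 h 30 min − 15 min = 7 h 15 min
Thu: in 11:05→11:00, out 22:04→22:00; 11 h 0 min
Fri: in 08:17→08:15, out 19:21→19:15; 11 h 0 min − 30 min = 10 h 30 min
Total credited: 38 h 0 min.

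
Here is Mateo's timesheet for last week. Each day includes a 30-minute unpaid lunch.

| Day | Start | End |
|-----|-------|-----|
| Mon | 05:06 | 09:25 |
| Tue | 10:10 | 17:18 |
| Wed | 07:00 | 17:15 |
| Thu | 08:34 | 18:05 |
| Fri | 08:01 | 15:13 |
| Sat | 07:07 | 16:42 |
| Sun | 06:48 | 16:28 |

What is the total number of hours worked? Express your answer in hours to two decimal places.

Mon: 05:06–09:25 = 4 h 19 min; less 30 min break → 3 h 49 min
Tue: 10:10–17:18 = 7 h 8 min; less 30 min break → 6 h 38 min
Wed: 07:00–17:15 = 10 h 15 min; less 30 min break → 9 h 45 min
Thu: 08:34–18:05 = 9 h 31 min; less 30 min break → 9 h 1 min
Fri: 08:01–15:13 = 7 h 12 min; less 30 min break → 6 h 42 min
Sat: 07:07–16:42 = 9 h 35 min; less 30 min break → 9 h 5 min
Sun: 06:48–16:28 = 9 h 40 min; less 30 min break → 9 h 10 min
Total: 3 h 49 min + 6 h 38 min + 9 h 45 min + 9 h 1 min + 6 h 42 min + 9 h 5 min + 9 h 10 min = 54 h 10 min.

54.17 hours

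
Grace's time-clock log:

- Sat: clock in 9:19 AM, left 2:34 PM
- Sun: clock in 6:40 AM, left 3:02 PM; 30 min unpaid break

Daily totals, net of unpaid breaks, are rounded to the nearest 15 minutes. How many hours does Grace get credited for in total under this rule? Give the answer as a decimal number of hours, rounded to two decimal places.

Sat: 9:19 AM–2:34 PM = 5 h 15 min → rounds to 5 h 15 min
Sun: 6:40 AM–3:02 PM = 8 h 22 min − 30 min = 7 h 52 min → rounds to 7 h 45 min
Total credited: 13 h 0 min.

13.00 hours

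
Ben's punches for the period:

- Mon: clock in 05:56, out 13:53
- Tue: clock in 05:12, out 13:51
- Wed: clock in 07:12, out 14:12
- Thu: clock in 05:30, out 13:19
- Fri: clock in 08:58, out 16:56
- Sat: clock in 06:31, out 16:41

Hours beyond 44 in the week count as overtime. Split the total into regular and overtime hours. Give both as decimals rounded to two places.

Regular 44.00 hours, overtime 5.55 hours

Mon: 05:56–13:53 = 7 h 57 min
Tue: 05:12–13:51 = 8 h 39 min
Wed: 07:12–14:12 = 7 h 0 min
Thu: 05:30–13:19 = 7 h 49 min
Fri: 08:58–16:56 = 7 h 58 min
Sat: 06:31–16:41 = 10 h 10 min
Total worked: 49 h 33 min = 49.55 h.
Threshold 44 h → overtime 5 h 33 min, regular 44 h 0 min.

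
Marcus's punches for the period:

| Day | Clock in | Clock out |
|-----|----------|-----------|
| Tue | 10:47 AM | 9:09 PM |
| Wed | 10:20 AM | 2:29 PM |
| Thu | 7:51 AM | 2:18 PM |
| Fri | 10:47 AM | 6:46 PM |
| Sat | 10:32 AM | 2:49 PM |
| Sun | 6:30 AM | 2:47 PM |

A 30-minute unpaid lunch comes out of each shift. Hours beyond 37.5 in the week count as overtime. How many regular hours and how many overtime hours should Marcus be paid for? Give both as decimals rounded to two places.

Tue: 10:47 AM–9:09 PM = 10 h 22 min; less 30 min break → 9 h 52 min
Wed: 10:20 AM–2:29 PM = 4 h 9 min; less 30 min break → 3 h 39 min
Thu: 7:51 AM–2:18 PM = 6 h 27 min; less 30 min break → 5 h 57 min
Fri: 10:47 AM–6:46 PM = 7 h 59 min; less 30 min break → 7 h 29 min
Sat: 10:32 AM–2:49 PM = 4 h 17 min; less 30 min break → 3 h 47 min
Sun: 6:30 AM–2:47 PM = 8 h 17 min; less 30 min break → 7 h 47 min
Total worked: 38 h 31 min = 38.52 h.
Threshold 37.5 h → overtime 1 h 1 min, regular 37 h 30 min.

Regular 37.50 hours, overtime 1.02 hours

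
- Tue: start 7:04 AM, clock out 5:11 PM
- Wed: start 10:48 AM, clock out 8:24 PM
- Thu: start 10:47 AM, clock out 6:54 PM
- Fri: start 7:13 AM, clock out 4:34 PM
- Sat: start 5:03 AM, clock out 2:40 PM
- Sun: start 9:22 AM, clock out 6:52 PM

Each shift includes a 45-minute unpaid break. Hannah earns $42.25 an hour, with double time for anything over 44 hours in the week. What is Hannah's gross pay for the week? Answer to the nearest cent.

$2518.10

Tue: 7:04 AM–5:11 PM = 10 h 7 min; less 45 min break → 9 h 22 min
Wed: 10:48 AM–8:24 PM = 9 h 36 min; less 45 min break → 8 h 51 min
Thu: 10:47 AM–6:54 PM = 8 h 7 min; less 45 min break → 7 h 22 min
Fri: 7:13 AM–4:34 PM = 9 h 21 min; less 45 min break → 8 h 36 min
Sat: 5:03 AM–2:40 PM = 9 h 37 min; less 45 min break → 8 h 52 min
Sun: 9:22 AM–6:52 PM = 9 h 30 min; less 45 min break → 8 h 45 min
Total worked: 51 h 48 min = 3108 min.
Regular 44 h 0 min = 2640 min at $42.25/h; overtime 7 h 48 min = 468 min at $84.50/h.
Pay = (2640 × $42.25 + 468 × $84.50) ÷ 60 = $2518.10.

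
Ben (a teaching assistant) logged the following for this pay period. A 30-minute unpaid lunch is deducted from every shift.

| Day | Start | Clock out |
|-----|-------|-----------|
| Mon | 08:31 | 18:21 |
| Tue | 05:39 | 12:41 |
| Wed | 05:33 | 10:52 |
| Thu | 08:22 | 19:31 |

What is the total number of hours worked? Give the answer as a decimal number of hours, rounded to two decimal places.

Mon: 08:31–18:21 = 9 h 50 min; less 30 min break → 9 h 20 min
Tue: 05:39–12:41 = 7 h 2 min; less 30 min break → 6 h 32 min
Wed: 05:33–10:52 = 5 h 19 min; less 30 min break → 4 h 49 min
Thu: 08:22–19:31 = 11 h 9 min; less 30 min break → 10 h 39 min
Total: 9 h 20 min + 6 h 32 min + 4 h 49 min + 10 h 39 min = 31 h 20 min.

31.33 hours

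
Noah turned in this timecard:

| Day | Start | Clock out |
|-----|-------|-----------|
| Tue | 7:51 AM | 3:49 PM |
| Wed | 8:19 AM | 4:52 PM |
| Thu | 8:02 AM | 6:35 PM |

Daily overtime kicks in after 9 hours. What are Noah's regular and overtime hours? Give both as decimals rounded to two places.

Regular 25.52 hours, overtime 1.55 hours

Tue: 7:51 AM–3:49 PM = 7 h 58 min
Wed: 8:19 AM–4:52 PM = 8 h 33 min
Thu: 8:02 AM–6:35 PM = 10 h 33 min
Tue reg 7 h 58 min / OT 0 h 0 min; Wed reg 8 h 33 min / OT 0 h 0 min; Thu reg 9 h 0 min / OT 1 h 33 min.
Totals: regular 25 h 31 min, overtime 1 h 33 min.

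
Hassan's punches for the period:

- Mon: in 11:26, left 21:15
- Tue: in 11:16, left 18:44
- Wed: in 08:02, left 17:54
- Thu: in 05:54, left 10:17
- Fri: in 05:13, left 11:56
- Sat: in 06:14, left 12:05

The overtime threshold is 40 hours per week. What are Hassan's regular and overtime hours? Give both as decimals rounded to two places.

Regular 40.00 hours, overtime 4.10 hours

Mon: 11:26–21:15 = 9 h 49 min
Tue: 11:16–18:44 = 7 h 28 min
Wed: 08:02–17:54 = 9 h 52 min
Thu: 05:54–10:17 = 4 h 23 min
Fri: 05:13–11:56 = 6 h 43 min
Sat: 06:14–12:05 = 5 h 51 min
Total worked: 44 h 6 min = 44.10 h.
Threshold 40 h → overtime 4 h 6 min, regular 40 h 0 min.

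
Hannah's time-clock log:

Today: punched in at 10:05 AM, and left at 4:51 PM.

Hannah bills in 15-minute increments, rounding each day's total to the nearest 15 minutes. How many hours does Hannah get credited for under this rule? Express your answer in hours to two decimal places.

6.75 hours

Today: 10:05 AM–4:51 PM = 6 h 46 min → rounds to 6 h 45 min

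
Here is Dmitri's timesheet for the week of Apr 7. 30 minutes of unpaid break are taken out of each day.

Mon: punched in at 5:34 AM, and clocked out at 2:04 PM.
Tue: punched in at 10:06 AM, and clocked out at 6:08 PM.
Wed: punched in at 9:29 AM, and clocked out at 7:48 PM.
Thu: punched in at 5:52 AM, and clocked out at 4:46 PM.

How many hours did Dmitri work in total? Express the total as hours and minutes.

35 h 45 min

Mon: 5:34 AM–2:04 PM = 8 h 30 min; less 30 min break → 8 h 0 min
Tue: 10:06 AM–6:08 PM = 8 h 2 min; less 30 min break → 7 h 32 min
Wed: 9:29 AM–7:48 PM = 10 h 19 min; less 30 min break → 9 h 49 min
Thu: 5:52 AM–4:46 PM = 10 h 54 min; less 30 min break → 10 h 24 min
Total: 8 h 0 min + 7 h 32 min + 9 h 49 min + 10 h 24 min = 35 h 45 min.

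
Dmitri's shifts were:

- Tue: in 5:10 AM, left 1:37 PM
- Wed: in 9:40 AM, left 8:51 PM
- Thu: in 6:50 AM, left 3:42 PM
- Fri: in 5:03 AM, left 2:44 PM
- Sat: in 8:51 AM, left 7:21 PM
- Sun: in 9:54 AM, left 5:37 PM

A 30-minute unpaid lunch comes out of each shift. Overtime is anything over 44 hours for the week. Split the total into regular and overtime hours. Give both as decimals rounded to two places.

Regular 44.00 hours, overtime 9.40 hours

Tue: 5:10 AM–1:37 PM = 8 h 27 min; less 30 min break → 7 h 57 min
Wed: 9:40 AM–8:51 PM = 11 h 11 min; less 30 min break → 10 h 41 min
Thu: 6:50 AM–3:42 PM = 8 h 52 min; less 30 min break → 8 h 22 min
Fri: 5:03 AM–2:44 PM = 9 h 41 min; less 30 min break → 9 h 11 min
Sat: 8:51 AM–7:21 PM = 10 h 30 min; less 30 min break → 10 h 0 min
Sun: 9:54 AM–5:37 PM = 7 h 43 min; less 30 min break → 7 h 13 min
Total worked: 53 h 24 min = 53.40 h.
Threshold 44 h → overtime 9 h 24 min, regular 44 h 0 min.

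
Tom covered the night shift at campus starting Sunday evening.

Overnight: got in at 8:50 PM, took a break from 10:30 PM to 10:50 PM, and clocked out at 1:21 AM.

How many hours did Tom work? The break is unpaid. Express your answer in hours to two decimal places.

4.18 hours

Overnight: 8:50 PM → midnight = 3 h 10 min; midnight → 1:21 AM = 1 h 21 min; span 4 h 31 min; less 20 min break → 4 h 11 min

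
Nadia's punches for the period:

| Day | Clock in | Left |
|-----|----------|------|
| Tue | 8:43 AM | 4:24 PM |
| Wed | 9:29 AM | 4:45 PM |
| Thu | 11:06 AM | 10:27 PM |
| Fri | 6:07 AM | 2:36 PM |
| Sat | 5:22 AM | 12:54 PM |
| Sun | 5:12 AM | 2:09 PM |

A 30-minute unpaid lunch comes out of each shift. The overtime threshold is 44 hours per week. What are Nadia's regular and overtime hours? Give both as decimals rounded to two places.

Regular 44.00 hours, overtime 4.27 hours

Tue: 8:43 AM–4:24 PM = 7 h 41 min; less 30 min break → 7 h 11 min
Wed: 9:29 AM–4:45 PM = 7 h 16 min; less 30 min break → 6 h 46 min
Thu: 11:06 AM–10:27 PM = 11 h 21 min; less 30 min break → 10 h 51 min
Fri: 6:07 AM–2:36 PM = 8 h 29 min; less 30 min break → 7 h 59 min
Sat: 5:22 AM–12:54 PM = 7 h 32 min; less 30 min break → 7 h 2 min
Sun: 5:12 AM–2:09 PM = 8 h 57 min; less 30 min break → 8 h 27 min
Total worked: 48 h 16 min = 48.27 h.
Threshold 44 h → overtime 4 h 16 min, regular 44 h 0 min.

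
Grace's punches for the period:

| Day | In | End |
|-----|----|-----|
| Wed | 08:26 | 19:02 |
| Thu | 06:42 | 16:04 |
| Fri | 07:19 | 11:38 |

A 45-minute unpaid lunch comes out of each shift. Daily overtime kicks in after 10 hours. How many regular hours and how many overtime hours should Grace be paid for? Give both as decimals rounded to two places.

Regular 22.03 hours, overtime 0.00 hours

Wed: 08:26–19:02 = 10 h 36 min; less 45 min break → 9 h 51 min
Thu: 06:42–16:04 = 9 h 22 min; less 45 min break → 8 h 37 min
Fri: 07:19–11:38 = 4 h 19 min; less 45 min break → 3 h 34 min
Wed reg 9 h 51 min / OT 0 h 0 min; Thu reg 8 h 37 min / OT 0 h 0 min; Fri reg 3 h 34 min / OT 0 h 0 min.
Totals: regular 22 h 2 min, overtime 0 h 0 min.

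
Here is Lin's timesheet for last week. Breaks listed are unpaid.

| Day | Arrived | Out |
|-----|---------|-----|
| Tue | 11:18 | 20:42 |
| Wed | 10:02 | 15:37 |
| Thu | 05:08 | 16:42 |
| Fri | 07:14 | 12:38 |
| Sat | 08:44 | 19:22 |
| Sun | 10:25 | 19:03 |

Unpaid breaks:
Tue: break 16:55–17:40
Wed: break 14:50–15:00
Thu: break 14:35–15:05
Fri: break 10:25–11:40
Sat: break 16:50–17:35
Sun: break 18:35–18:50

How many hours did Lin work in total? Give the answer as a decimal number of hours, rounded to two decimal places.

Tue: 11:18–20:42 = 9 h 24 min; less 45 min break → 8 h 39 min
Wed: 10:02–15:37 = 5 h 35 min; less 10 min break → 5 h 25 min
Thu: 05:08–16:42 = 11 h 34 min; less 30 min break → 11 h 4 min
Fri: 07:14–12:38 = 5 h 24 min; less 75 min break → 4 h 9 min
Sat: 08:44–19:22 = 10 h 38 min; less 45 min break → 9 h 53 min
Sun: 10:25–19:03 = 8 h 38 min; less 15 min break → 8 h 23 min
Total: 8 h 39 min + 5 h 25 min + 11 h 4 min + 4 h 9 min + 9 h 53 min + 8 h 23 min = 47 h 33 min.

47.55 hours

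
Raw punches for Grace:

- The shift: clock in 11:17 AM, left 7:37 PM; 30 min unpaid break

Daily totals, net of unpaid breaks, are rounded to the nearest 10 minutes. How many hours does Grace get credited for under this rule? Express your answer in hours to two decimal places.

The shift: 11:17 AM–7:37 PM = 8 h 20 min − 30 min = 7 h 50 min → rounds to 7 h 50 min

7.83 hours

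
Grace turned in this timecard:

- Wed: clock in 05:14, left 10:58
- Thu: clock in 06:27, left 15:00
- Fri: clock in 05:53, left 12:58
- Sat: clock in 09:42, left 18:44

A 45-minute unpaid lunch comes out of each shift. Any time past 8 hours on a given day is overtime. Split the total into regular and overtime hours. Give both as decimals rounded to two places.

Regular 27.12 hours, overtime 0.28 hours

Wed: 05:14–10:58 = 5 h 44 min; less 45 min break → 4 h 59 min
Thu: 06:27–15:00 = 8 h 33 min; less 45 min break → 7 h 48 min
Fri: 05:53–12:58 = 7 h 5 min; less 45 min break → 6 h 20 min
Sat: 09:42–18:44 = 9 h 2 min; less 45 min break → 8 h 17 min
Wed reg 4 h 59 min / OT 0 h 0 min; Thu reg 7 h 48 min / OT 0 h 0 min; Fri reg 6 h 20 min / OT 0 h 0 min; Sat reg 8 h 0 min / OT 0 h 17 min.
Totals: regular 27 h 7 min, overtime 0 h 17 min.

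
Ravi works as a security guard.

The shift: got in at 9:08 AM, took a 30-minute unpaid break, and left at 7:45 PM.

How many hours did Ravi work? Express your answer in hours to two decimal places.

The shift: 9:08 AM–7:45 PM = 10 h 37 min; less 30 min break → 10 h 7 min

10.12 hours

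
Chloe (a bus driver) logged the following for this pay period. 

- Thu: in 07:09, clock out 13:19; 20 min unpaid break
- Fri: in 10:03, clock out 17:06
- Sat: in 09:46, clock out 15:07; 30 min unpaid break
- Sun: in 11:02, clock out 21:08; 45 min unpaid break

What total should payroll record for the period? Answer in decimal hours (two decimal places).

Thu: 07:09–13:19 = 6 h 10 min; less 20 min break → 5 h 50 min
Fri: 10:03–17:06 = 7 h 3 min
Sat: 09:46–15:07 = 5 h 21 min; less 30 min break → 4 h 51 min
Sun: 11:02–21:08 = 10 h 6 min; less 45 min break → 9 h 21 min
Total: 5 h 50 min + 7 h 3 min + 4 h 51 min + 9 h 21 min = 27 h 5 min.

27.08 hours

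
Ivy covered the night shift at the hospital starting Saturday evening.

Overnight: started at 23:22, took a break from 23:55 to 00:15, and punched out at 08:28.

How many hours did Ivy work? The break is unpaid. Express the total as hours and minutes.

8 h 46 min

Overnight: 23:22 → midnight = 0 h 38 min; midnight → 08:28 = 8 h 28 min; span 9 h 6 min; less 20 min break → 8 h 46 min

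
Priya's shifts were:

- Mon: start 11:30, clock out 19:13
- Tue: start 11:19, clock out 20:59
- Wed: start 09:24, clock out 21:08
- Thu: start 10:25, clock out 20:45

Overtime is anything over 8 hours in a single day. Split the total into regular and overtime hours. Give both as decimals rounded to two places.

Regular 31.72 hours, overtime 7.73 hours

Mon: 11:30–19:13 = 7 h 43 min
Tue: 11:19–20:59 = 9 h 40 min
Wed: 09:24–21:08 = 11 h 44 min
Thu: 10:25–20:45 = 10 h 20 min
Mon reg 7 h 43 min / OT 0 h 0 min; Tue reg 8 h 0 min / OT 1 h 40 min; Wed reg 8 h 0 min / OT 3 h 44 min; Thu reg 8 h 0 min / OT 2 h 20 min.
Totals: regular 31 h 43 min, overtime 7 h 44 min.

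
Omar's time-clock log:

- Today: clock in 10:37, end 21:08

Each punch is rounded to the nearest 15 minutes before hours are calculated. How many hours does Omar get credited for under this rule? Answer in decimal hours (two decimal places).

10.75 hours

Today: in 10:37→10:30, out 21:08→21:15; 10 h 45 min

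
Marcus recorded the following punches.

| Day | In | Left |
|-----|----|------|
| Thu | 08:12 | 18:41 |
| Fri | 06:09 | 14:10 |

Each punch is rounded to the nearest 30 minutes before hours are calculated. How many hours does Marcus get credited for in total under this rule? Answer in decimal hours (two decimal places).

Thu: in 08:12→08:00, out 18:41→18:30; 10 h 30 min
Fri: in 06:09→06:00, out 14:10→14:00; 8 h 0 min
Total credited: 18 h 30 min.

18.50 hours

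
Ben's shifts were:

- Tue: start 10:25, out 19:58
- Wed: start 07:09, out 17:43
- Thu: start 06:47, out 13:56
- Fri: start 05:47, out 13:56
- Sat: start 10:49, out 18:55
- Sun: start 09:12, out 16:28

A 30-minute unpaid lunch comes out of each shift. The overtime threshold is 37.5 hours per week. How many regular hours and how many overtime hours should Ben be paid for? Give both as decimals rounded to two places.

Tue: 10:25–19:58 = 9 h 33 min; less 30 min break → 9 h 3 min
Wed: 07:09–17:43 = 10 h 34 min; less 30 min break → 10 h 4 min
Thu: 06:47–13:56 = 7 h 9 min; less 30 min break → 6 h 39 min
Fri: 05:47–13:56 = 8 h 9 min; less 30 min break → 7 h 39 min
Sat: 10:49–18:55 = 8 h 6 min; less 30 min break → 7 h 36 min
Sun: 09:12–16:28 = 7 h 16 min; less 30 min break → 6 h 46 min
Total worked: 47 h 47 min = 47.78 h.
Threshold 37.5 h → overtime 10 h 17 min, regular 37 h 30 min.

Regular 37.50 hours, overtime 10.28 hours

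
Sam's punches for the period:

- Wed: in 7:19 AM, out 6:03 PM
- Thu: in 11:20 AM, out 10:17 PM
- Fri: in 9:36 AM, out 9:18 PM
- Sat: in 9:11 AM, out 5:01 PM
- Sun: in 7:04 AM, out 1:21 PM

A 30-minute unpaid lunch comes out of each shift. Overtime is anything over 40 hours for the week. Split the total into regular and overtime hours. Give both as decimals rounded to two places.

Wed: 7:19 AM–6:03 PM = 10 h 44 min; less 30 min break → 10 h 14 min
Thu: 11:20 AM–10:17 PM = 10 h 57 min; less 30 min break → 10 h 27 min
Fri: 9:36 AM–9:18 PM = 11 h 42 min; less 30 min break → 11 h 12 min
Sat: 9:11 AM–5:01 PM = 7 h 50 min; less 30 min break → 7 h 20 min
Sun: 7:04 AM–1:21 PM = 6 h 17 min; less 30 min break → 5 h 47 min
Total worked: 45 h 0 min = 45.00 h.
Threshold 40 h → overtime 5 h 0 min, regular 40 h 0 min.

Regular 40.00 hours, overtime 5.00 hours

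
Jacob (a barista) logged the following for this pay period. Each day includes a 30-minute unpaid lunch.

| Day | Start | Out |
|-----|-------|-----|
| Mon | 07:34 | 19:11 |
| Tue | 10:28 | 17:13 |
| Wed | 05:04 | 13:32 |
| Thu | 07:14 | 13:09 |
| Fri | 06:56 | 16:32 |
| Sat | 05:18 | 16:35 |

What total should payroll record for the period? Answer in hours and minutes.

50 h 38 min

Mon: 07:34–19:11 = 11 h 37 min; less 30 min break → 11 h 7 min
Tue: 10:28–17:13 = 6 h 45 min; less 30 min break → 6 h 15 min
Wed: 05:04–13:32 = 8 h 28 min; less 30 min break → 7 h 58 min
Thu: 07:14–13:09 = 5 h 55 min; less 30 min break → 5 h 25 min
Fri: 06:56–16:32 = 9 h 36 min; less 30 min break → 9 h 6 min
Sat: 05:18–16:35 = 11 h 17 min; less 30 min break → 10 h 47 min
Total: 11 h 7 min + 6 h 15 min + 7 h 58 min + 5 h 25 min + 9 h 6 min + 10 h 47 min = 50 h 38 min.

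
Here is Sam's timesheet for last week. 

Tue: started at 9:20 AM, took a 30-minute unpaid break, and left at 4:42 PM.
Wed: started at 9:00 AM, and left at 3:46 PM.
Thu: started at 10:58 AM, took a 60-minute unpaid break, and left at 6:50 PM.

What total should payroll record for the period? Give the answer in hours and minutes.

Tue: 9:20 AM–4:42 PM = 7 h 22 min; less 30 min break → 6 h 52 min
Wed: 9:00 AM–3:46 PM = 6 h 46 min
Thu: 10:58 AM–6:50 PM = 7 h 52 min; less 60 min break → 6 h 52 min
Total: 6 h 52 min + 6 h 46 min + 6 h 52 min = 20 h 30 min.

20 h 30 min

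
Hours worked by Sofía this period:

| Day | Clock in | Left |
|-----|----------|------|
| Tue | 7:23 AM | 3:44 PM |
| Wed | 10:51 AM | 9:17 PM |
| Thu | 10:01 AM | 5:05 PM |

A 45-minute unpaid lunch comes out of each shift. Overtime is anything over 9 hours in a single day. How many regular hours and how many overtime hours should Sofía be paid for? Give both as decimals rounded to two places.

Tue: 7:23 AM–3:44 PM = 8 h 21 min; less 45 min break → 7 h 36 min
Wed: 10:51 AM–9:17 PM = 10 h 26 min; less 45 min break → 9 h 41 min
Thu: 10:01 AM–5:05 PM = 7 h 4 min; less 45 min break → 6 h 19 min
Tue reg 7 h 36 min / OT 0 h 0 min; Wed reg 9 h 0 min / OT 0 h 41 min; Thu reg 6 h 19 min / OT 0 h 0 min.
Totals: regular 22 h 55 min, overtime 0 h 41 min.

Regular 22.92 hours, overtime 0.68 hours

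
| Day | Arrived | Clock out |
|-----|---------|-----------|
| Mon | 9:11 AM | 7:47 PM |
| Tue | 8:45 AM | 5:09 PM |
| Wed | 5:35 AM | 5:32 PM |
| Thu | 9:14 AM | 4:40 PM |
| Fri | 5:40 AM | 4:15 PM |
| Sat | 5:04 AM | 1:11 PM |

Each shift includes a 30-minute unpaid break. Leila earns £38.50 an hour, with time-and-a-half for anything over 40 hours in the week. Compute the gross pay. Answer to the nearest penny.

Mon: 9:11 AM–7:47 PM = 10 h 36 min; less 30 min break → 10 h 6 min
Tue: 8:45 AM–5:09 PM = 8 h 24 min; less 30 min break → 7 h 54 min
Wed: 5:35 AM–5:32 PM = 11 h 57 min; less 30 min break → 11 h 27 min
Thu: 9:14 AM–4:40 PM = 7 h 26 min; less 30 min break → 6 h 56 min
Fri: 5:40 AM–4:15 PM = 10 h 35 min; less 30 min break → 10 h 5 min
Sat: 5:04 AM–1:11 PM = 8 h 7 min; less 30 min break → 7 h 37 min
Total worked: 54 h 5 min = 3245 min.
Regular 40 h 0 min = 2400 min at £38.50/h; overtime 14 h 5 min = 845 min at £57.75/h.
Pay = (2400 × £38.50 + 845 × £57.75) ÷ 60 = £2353.31.

£2353.31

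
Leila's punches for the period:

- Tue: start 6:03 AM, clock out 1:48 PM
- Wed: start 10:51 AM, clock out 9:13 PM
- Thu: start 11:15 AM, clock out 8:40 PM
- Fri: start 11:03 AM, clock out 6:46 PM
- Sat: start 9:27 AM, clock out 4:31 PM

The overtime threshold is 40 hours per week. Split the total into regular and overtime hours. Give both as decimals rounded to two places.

Regular 40.00 hours, overtime 2.32 hours

Tue: 6:03 AM–1:48 PM = 7 h 45 min
Wed: 10:51 AM–9:13 PM = 10 h 22 min
Thu: 11:15 AM–8:40 PM = 9 h 25 min
Fri: 11:03 AM–6:46 PM = 7 h 43 min
Sat: 9:27 AM–4:31 PM = 7 h 4 min
Total worked: 42 h 19 min = 42.32 h.
Threshold 40 h → overtime 2 h 19 min, regular 40 h 0 min.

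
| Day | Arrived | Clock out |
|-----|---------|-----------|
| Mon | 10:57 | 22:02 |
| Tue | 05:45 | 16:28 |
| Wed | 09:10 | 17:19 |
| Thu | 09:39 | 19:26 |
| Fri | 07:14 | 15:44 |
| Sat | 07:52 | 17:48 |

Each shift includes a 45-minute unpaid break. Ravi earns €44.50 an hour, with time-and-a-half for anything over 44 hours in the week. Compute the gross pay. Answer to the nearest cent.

Mon: 10:57–22:02 = 11 h 5 min; less 45 min break → 10 h 20 min
Tue: 05:45–16:28 = 10 h 43 min; less 45 min break → 9 h 58 min
Wed: 09:10–17:19 = 8 h 9 min; less 45 min break → 7 h 24 min
Thu: 09:39–19:26 = 9 h 47 min; less 45 min break → 9 h 2 min
Fri: 07:14–15:44 = 8 h 30 min; less 45 min break → 7 h 45 min
Sat: 07:52–17:48 = 9 h 56 min; less 45 min break → 9 h 11 min
Total worked: 53 h 40 min = 3220 min.
Regular 44 h 0 min = 2640 min at €44.50/h; overtime 9 h 40 min = 580 min at €66.75/h.
Pay = (2640 × €44.50 + 580 × €66.75) ÷ 60 = €2603.25.

€2603.25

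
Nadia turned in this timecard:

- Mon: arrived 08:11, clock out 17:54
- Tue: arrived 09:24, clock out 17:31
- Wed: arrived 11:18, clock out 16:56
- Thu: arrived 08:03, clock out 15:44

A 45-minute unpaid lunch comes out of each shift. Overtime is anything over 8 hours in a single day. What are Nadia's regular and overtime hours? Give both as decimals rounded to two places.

Mon: 08:11–17:54 = 9 h 43 min; less 45 min break → 8 h 58 min
Tue: 09:24–17:31 = 8 h 7 min; less 45 min break → 7 h 22 min
Wed: 11:18–16:56 = 5 h 38 min; less 45 min break → 4 h 53 min
Thu: 08:03–15:44 = 7 h 41 min; less 45 min break → 6 h 56 min
Mon reg 8 h 0 min / OT 0 h 58 min; Tue reg 7 h 22 min / OT 0 h 0 min; Wed reg 4 h 53 min / OT 0 h 0 min; Thu reg 6 h 56 min / OT 0 h 0 min.
Totals: regular 27 h 11 min, overtime 0 h 58 min.

Regular 27.18 hours, overtime 0.97 hours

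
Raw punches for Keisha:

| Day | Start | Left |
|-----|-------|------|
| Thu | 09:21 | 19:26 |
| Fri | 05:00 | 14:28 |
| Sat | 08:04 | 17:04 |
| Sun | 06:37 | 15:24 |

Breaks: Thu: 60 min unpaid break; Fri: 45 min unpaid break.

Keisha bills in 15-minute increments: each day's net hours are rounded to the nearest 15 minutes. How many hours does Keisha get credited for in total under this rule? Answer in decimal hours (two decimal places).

35.50 hours

Thu: 09:21–19:26 = 10 h 5 min − 60 min = 9 h 5 min → rounds to 9 h 0 min
Fri: 05:00–14:28 = 9 h 28 min − 45 min = 8 h 43 min → rounds to 8 h 45 min
Sat: 08:04–17:04 = 9 h 0 min → rounds to 9 h 0 min
Sun: 06:37–15:24 = 8 h 47 min → rounds to 8 h 45 min
Total credited: 35 h 30 min.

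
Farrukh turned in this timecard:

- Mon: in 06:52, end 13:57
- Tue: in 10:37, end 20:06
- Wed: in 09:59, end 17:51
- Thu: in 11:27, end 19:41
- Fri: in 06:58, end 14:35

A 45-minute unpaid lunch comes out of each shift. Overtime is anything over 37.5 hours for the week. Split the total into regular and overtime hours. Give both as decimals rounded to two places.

Regular 36.53 hours, overtime 0.00 hours

Mon: 06:52–13:57 = 7 h 5 min; less 45 min break → 6 h 20 min
Tue: 10:37–20:06 = 9 h 29 min; less 45 min break → 8 h 44 min
Wed: 09:59–17:51 = 7 h 52 min; less 45 min break → 7 h 7 min
Thu: 11:27–19:41 = 8 h 14 min; less 45 min break → 7 h 29 min
Fri: 06:58–14:35 = 7 h 37 min; less 45 min break → 6 h 52 min
Total worked: 36 h 32 min = 36.53 h.
Threshold 37.5 h → overtime 0 h 0 min, regular 36 h 32 min.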